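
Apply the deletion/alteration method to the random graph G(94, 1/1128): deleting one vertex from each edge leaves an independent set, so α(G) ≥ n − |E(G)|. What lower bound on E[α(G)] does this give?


E[|E(G)|] = C(94, 2)·p = 4371 · (1/1128) = 31/8.
E[α(G)] ≥ n − E[|E(G)|] = 94 − 31/8 = 721/8.
Numerically: ≈ 90.125.
(This is only a lower bound; the true E[α(G)] may be larger.)

E[α(G)] ≥ 721/8 ≈ 90.125.


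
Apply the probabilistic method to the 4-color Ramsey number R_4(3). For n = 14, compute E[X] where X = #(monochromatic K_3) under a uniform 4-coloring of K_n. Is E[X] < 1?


E[X] = C(14, 3) · 4^{1 − 3} = 364 · 4^{−2} = 364/16.
As a reduced fraction: E[X] = 91/4 ≈ 22.7500000.
Is E[X] < 1? NO.
Since E[X] ≥ 1, the first-moment bound is inconclusive at n = 14; it does NOT by itself certify R_4(3) > 14.

E[X] = 91/4 ≈ 22.7500000; E[X] ≥ 1; first-moment method inconclusive here.


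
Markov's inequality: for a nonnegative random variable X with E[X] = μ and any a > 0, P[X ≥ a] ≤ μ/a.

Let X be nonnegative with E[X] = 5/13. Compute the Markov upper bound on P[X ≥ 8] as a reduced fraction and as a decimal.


μ = E[X] = 5/13, a = 8.
Markov: P[X ≥ 8] ≤ μ/a = (5/13)/8 = 5/104.
Numerically: ≈ 0.04808.
(Since a = 8 > μ = 0.38462, the bound 5/104 is < 1 and informative.)

P[X ≥ 8] ≤ 5/104 ≈ 0.04808.


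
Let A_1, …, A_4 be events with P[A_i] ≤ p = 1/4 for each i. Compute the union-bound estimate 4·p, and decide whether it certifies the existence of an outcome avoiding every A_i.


Union bound: P[∪_{i=1}^{4} A_i] ≤ Σ_i P[A_i] ≤ 4·p = 4·(1/4) = 1.
Numerically: 1 ≈ 1.0000000.
Is 1 < 1? NO.
Since the bound 1 is ≥ 1, the union bound is uninformative here; it does NOT by itself certify existence.

4·p = 1 ≈ 1.0000000; existence NOT certified by the union bound.


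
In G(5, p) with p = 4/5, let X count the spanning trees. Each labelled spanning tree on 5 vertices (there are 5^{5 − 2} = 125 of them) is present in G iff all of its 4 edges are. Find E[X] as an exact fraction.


K_5 has 5^{5 − 2} = 125 labelled spanning trees.
For each such spanning tree H, let X_H = 1 if all 4 edges of H are present in G. Then P[X_H = 1] = p^{4} = (4/5)^{4} = 256/625.
By linearity: E[X] = Σ_H E[X_H] = 125 · p^{4} = 125 · 256/625 = 256/5.
Numerically: E[X] ≈ 51.2.

E[X] = 125 · (4/5)^{4} = 256/5 ≈ 51.2.


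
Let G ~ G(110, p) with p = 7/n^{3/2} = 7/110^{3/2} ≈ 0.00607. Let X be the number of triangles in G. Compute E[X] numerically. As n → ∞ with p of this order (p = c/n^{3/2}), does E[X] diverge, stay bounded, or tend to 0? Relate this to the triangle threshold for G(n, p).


Number of potential triangles: C(110, 3) = 215820.
Each occurs with probability p³ ≈ (0.00607)³ ≈ 2.23371e-07.
By linearity: E[X] = C(110, 3)·p³ ≈ 215820 · 2.23371e-07 ≈ 0.048.
Since α = 3/2 > 1, p = c/n^{3/2} = o(1/n) is below the triangle threshold p ~ 1/n. Asymptotically E[X] ~ (c³/6)·n^{3(1−α)} = (7³/6)·n^{-1.5} → 0, so by Markov's inequality G has no triangles w.h.p.

E[X] ≈ 0.048; in regime p = Θ(1/n^{3/2}) E[X] tends to 0 (below the triangle threshold p ~ 1/n).


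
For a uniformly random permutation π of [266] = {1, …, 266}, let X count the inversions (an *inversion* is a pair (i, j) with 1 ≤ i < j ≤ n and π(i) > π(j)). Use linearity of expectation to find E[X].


Write X = Σ X_I over the C(266, 2) = 35245 pairs i < j, with X_I the indicator of one inversion.
There are 35245 indicators.
For each fixed pair i < j, the values π(i) and π(j) are two distinct elements of {1, …, 266} in uniformly random order; by symmetry P[π(i) > π(j)] = 1/2.
By linearity: E[X] = 35245 · (1/2) = C(266, 2) · (1/2) = 35245/2 = 35245/2 ≈ 17622.50000.

E[X] = 35245/2 = 17622.50000.


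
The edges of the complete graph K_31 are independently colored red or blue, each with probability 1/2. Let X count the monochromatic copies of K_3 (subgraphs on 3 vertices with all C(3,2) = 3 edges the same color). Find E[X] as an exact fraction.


Let X = Σ_S X_S over the C(31, 3) = 4495 subsets S of size 3, where X_S = 1 if the K_3 on S is monochromatic.
For a fixed S, the K_3 on S has C(3, 2) = 3 edges. P[all 3 edges red] = (1/2)^3, and likewise for blue, so P[monochromatic] = 2·(1/2)^3 = 2^{1 − 3} = 1/4.
Summing: E[X] = C(31, 3) · 2^{1 − 3} = 4495 · 1/4 = 4495/4.
Numerically: E[X] ≈ 1123.75000.

E[X] = C(31,3)·2^(1−C(3,2)) = 4495/4 ≈ 1123.75000.


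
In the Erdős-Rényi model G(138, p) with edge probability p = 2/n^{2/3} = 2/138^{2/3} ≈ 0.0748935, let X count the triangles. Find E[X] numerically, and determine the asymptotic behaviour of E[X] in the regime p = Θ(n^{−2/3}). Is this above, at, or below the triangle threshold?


Number of potential triangles: C(138, 3) = 428536.
Each occurs with probability p³ ≈ (0.0748935)³ ≈ 4.20079815e-04.
By linearity: E[X] = C(138, 3)·p³ ≈ 428536 · 4.20079815e-04 ≈ 180.019324.
Since α = 2/3 < 1, p = c/n^{2/3} ≫ 1/n is above the triangle threshold p ~ 1/n. Asymptotically E[X] ~ (c³/6)·n^{3(1−α)} = (2³/6)·n^{1} → ∞; triangles are abundant w.h.p.

E[X] ≈ 180.019324; in regime p = Θ(1/n^{2/3}) E[X] diverges (above the triangle threshold p ~ 1/n).


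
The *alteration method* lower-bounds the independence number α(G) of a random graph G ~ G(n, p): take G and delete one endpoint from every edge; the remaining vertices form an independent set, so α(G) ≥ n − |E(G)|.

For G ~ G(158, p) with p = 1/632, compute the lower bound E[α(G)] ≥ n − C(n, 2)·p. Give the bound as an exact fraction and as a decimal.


E[|E(G)|] = C(158, 2)·p = 12403 · (1/632) = 157/8.
E[α(G)] ≥ n − E[|E(G)|] = 158 − 157/8 = 1107/8.
Numerically: ≈ 138.3750.
(This is only a lower bound; the true E[α(G)] may be larger.)

E[α(G)] ≥ 1107/8 ≈ 138.3750.


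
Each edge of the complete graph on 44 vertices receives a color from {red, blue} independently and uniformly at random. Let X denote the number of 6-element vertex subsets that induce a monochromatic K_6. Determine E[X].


Let X = Σ_S X_S over the C(44, 6) = 7059052 subsets S of size 6, where X_S = 1 if the K_6 on S is monochromatic.
For a fixed S, the K_6 on S has C(6, 2) = 15 edges. P[all 15 edges red] = (1/2)^15, and likewise for blue, so P[monochromatic] = 2·(1/2)^15 = 2^{1 − 15} = 1/16384.
By linearity: E[X] = C(44, 6) · 2^{1 − 15} = 7059052 · 1/16384 = 1764763/4096.
Numerically: E[X] ≈ 430.85034.

E[X] = C(44,6)·2^(1−C(6,2)) = 1764763/4096 ≈ 430.85034.


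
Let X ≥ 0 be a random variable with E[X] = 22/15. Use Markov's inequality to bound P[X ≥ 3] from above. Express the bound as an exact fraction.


μ = E[X] = 22/15, a = 3.
Markov: P[X ≥ 3] ≤ μ/a = (22/15)/3 = 22/45.
Numerically: ≈ 0.48889.
(Since a = 3 > μ = 1.46667, the bound 22/45 is < 1 and informative.)

P[X ≥ 3] ≤ 22/45 ≈ 0.48889.


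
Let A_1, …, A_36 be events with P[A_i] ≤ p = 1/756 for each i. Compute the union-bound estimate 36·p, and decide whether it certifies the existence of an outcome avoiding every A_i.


Union bound: P[∪_{i=1}^{36} A_i] ≤ Σ_i P[A_i] ≤ 36·p = 36·(1/756) = 1/21.
Numerically: 1/21 ≈ 0.04762.
Is 1/21 < 1? YES.
Since P[∪ A_i] ≤ 1/21 < 1, the complement has P[∩ A_i^c] ≥ 1 − 1/21 = 20/21 > 0, so some outcome avoids every A_i.

36·p = 1/21 ≈ 0.04762; existence CERTIFIED by the union bound.


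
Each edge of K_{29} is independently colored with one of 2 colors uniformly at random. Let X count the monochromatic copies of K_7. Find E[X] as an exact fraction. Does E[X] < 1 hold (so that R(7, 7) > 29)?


E[X] = C(29, 7) · 2^{1 − 21} = 1560780 · 2^{−20} = 1560780/1048576.
As a reduced fraction: E[X] = 390195/262144 ≈ 1.488.
Is E[X] < 1? NO.
Since E[X] ≥ 1, the first-moment bound is inconclusive at n = 29; it does NOT by itself certify R(7, 7) > 29.

E[X] = 390195/262144 ≈ 1.488; E[X] ≥ 1; first-moment method inconclusive here.


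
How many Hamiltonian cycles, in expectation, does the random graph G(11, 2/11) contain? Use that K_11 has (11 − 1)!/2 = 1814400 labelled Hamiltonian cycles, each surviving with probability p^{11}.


K_11 has (11 − 1)!/2 = 1814400 labelled Hamiltonian cycles.
For each such Hamiltonian cycle H, let X_H = 1 if all 11 edges of H are present in G. Then P[X_H = 1] = p^{11} = (2/11)^{11} = 2048/285311670611.
By linearity: E[X] = Σ_H E[X_H] = 1814400 · p^{11} = 1814400 · 2048/285311670611 = 3715891200/285311670611.
Numerically: E[X] ≈ 0.013.

E[X] = 1814400 · (2/11)^{11} = 3715891200/285311670611 ≈ 0.013.


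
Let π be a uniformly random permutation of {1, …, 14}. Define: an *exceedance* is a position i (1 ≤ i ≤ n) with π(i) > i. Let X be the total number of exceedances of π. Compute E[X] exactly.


Write X = Σ_{i=1}^{14} X_i, where X_i = 1_{π(i) > i}.
For each fixed i, π(i) is uniform over {1, …, 14} (marginal of a uniform permutation), so P[π(i) > i] = (n − i)/n. Summing: Σ_{i=1}^{14} (n − i)/n = (0 + 1 + … + 13)/14 = 14(14 − 1)/(2·14) = (14 − 1)/2.
Hence E[X] = Σ_{i=1}^{14} (14 − i)/14 = 13/2 ≈ 6.500.

E[X] = 13/2 = 6.500.


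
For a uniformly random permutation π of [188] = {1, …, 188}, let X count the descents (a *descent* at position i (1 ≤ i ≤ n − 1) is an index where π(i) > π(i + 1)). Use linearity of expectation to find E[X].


Write X = Σ X_I over i = 1, …, 187, with X_I the indicator of one descent.
There are 187 indicators.
For each fixed i, the pair (π(i), π(i+1)) is a uniformly random ordered pair of distinct values from {1, …, 188}; by symmetry P[π(i) > π(i+1)] = 1/2.
By linearity: E[X] = 187 · (1/2) = (188 − 1) · (1/2) = 187/2 ≈ 93.500000.

E[X] = 187/2 = 93.500000.


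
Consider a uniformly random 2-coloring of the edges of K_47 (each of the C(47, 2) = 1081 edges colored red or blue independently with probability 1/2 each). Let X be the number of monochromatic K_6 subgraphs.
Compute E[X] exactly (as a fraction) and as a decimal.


Let X = Σ_S X_S over the C(47, 6) = 10737573 subsets S of size 6, where X_S = 1 if the K_6 on S is monochromatic.
For a fixed S, the K_6 on S has C(6, 2) = 15 edges. P[all 15 edges red] = (1/2)^15, and likewise for blue, so P[monochromatic] = 2·(1/2)^15 = 2^{1 − 15} = 1/16384.
By linearity: E[X] = C(47, 6) · 2^{1 − 15} = 10737573 · 1/16384 = 10737573/16384.
Numerically: E[X] ≈ 655.36945.

E[X] = C(47,6)·2^(1−C(6,2)) = 10737573/16384 ≈ 655.36945.


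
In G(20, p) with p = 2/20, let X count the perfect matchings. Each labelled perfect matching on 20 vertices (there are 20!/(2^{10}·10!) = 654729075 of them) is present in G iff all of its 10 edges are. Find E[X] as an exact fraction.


K_20 has 20!/(2^{10}·10!) = 654729075 labelled perfect matchings.
For each such perfect matching H, let X_H = 1 if all 10 edges of H are present in G. Then P[X_H = 1] = p^{10} = (1/10)^{10} = 1/10000000000.
Summing the indicators: E[X] = Σ_H E[X_H] = 654729075 · p^{10} = 654729075 · 1/10000000000 = 26189163/400000000.
Numerically: E[X] ≈ 0.0655.

E[X] = 654729075 · (1/10)^{10} = 26189163/400000000 ≈ 0.0655.


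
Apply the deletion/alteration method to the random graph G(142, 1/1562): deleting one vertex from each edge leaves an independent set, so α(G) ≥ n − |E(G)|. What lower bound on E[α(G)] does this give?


E[|E(G)|] = C(142, 2)·p = 10011 · (1/1562) = 141/22.
E[α(G)] ≥ n − E[|E(G)|] = 142 − 141/22 = 2983/22.
Numerically: ≈ 135.59091.
(This is only a lower bound; the true E[α(G)] may be larger.)

E[α(G)] ≥ 2983/22 ≈ 135.59091.


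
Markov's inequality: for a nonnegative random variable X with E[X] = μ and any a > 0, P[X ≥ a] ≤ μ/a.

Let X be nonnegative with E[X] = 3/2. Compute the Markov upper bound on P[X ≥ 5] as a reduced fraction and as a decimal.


μ = E[X] = 3/2, a = 5.
Markov: P[X ≥ 5] ≤ μ/a = (3/2)/5 = 3/10.
Numerically: ≈ 0.300.
(Since a = 5 > μ = 1.500, the bound 3/10 is < 1 and informative.)

P[X ≥ 5] ≤ 3/10 ≈ 0.300.


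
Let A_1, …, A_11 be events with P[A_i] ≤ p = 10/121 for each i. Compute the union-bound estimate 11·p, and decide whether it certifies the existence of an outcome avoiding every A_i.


Union bound: P[∪_{i=1}^{11} A_i] ≤ Σ_i P[A_i] ≤ 11·p = 11·(10/121) = 10/11.
Numerically: 10/11 ≈ 0.9091.
Is 10/11 < 1? YES.
Since P[∪ A_i] ≤ 10/11 < 1, the complement has P[∩ A_i^c] ≥ 1 − 10/11 = 1/11 > 0, so some outcome avoids every A_i.

11·p = 10/11 ≈ 0.9091; existence CERTIFIED by the union bound.


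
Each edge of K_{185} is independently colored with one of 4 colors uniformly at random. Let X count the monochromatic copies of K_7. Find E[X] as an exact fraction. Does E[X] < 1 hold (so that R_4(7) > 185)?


E[X] = C(185, 7) · 4^{1 − 21} = 1311854301420 · 4^{−20} = 1311854301420/1099511627776.
As a reduced fraction: E[X] = 327963575355/274877906944 ≈ 1.19312.
Is E[X] < 1? NO.
Since E[X] ≥ 1, the first-moment bound is inconclusive at n = 185; it does NOT by itself certify R_4(7) > 185.

E[X] = 327963575355/274877906944 ≈ 1.19312; E[X] ≥ 1; first-moment method inconclusive here.


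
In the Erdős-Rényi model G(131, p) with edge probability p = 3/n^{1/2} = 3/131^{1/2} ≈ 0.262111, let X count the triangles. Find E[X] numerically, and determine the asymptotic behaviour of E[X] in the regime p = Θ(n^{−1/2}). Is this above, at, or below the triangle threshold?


Number of potential triangles: C(131, 3) = 366145.
Each occurs with probability p³ ≈ (0.262111)³ ≈ 1.80076409e-02.
By linearity: E[X] = C(131, 3)·p³ ≈ 366145 · 1.80076409e-02 ≈ 6593.407664.
Since α = 1/2 < 1, p = c/n^{1/2} ≫ 1/n is above the triangle threshold p ~ 1/n. Asymptotically E[X] ~ (c³/6)·n^{3(1−α)} = (3³/6)·n^{1.5} → ∞; triangles are abundant w.h.p.

E[X] ≈ 6593.407664; in regime p = Θ(1/n^{1/2}) E[X] diverges (above the triangle threshold p ~ 1/n).


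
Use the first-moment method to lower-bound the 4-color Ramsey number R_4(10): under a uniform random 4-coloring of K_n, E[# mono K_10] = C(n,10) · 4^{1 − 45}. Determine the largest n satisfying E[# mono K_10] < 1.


We need C(n, 10) · 4^{1 − 45} < 1, i.e. C(n, 10) < 4^{45 − 1} = 309485009821345068724781056.
Check values of n near the boundary:
  n = 2021: C(2021, 10) = 306347841644770462864800616; 306347841644770462864800616 < 309485009821345068724781056? YES
  n = 2022: C(2022, 10) = 307870445231474093395937796; 307870445231474093395937796 < 309485009821345068724781056? YES
  n = 2023: C(2023, 10) = 309399856285778485315440716; 309399856285778485315440716 < 309485009821345068724781056? YES
  n = 2024: C(2024, 10) = 310936101848269937576192656; 310936101848269937576192656 < 309485009821345068724781056? NO
  n = 2025: C(2025, 10) = 312479209053472269772600560; 312479209053472269772600560 < 309485009821345068724781056? NO
The largest n with C(n, 10) < 309485009821345068724781056 is n = 2023 (where E[X] = 77349964071444621328860179/77371252455336267181195264 ≈ 0.99972). Hence R_4(10) > 2023, i.e. R_4(10) ≥ 2024.

Largest n = 2023; hence R_4(10) > 2023.


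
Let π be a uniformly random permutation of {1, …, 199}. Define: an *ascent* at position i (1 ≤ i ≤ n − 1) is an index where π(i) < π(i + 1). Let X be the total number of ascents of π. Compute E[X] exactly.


Write X = Σ X_I over i = 1, …, 198, with X_I the indicator of one ascent.
There are 198 indicators.
For each fixed i, the pair (π(i), π(i+1)) is a uniformly random ordered pair of distinct values from {1, …, 199}; by symmetry P[π(i) < π(i+1)] = 1/2.
By linearity: E[X] = 198 · (1/2) = (199 − 1) · (1/2) = 99 ≈ 99.000.

E[X] = 99 = 99.000.


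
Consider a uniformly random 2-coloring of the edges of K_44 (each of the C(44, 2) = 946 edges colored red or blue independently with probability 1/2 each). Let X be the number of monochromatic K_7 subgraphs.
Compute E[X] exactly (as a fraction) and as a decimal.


Let X = Σ_S X_S over the C(44, 7) = 38320568 subsets S of size 7, where X_S = 1 if the K_7 on S is monochromatic.
For a fixed S, the K_7 on S has C(7, 2) = 21 edges. P[all 21 edges red] = (1/2)^21, and likewise for blue, so P[monochromatic] = 2·(1/2)^21 = 2^{1 − 21} = 1/1048576.
Summing: E[X] = C(44, 7) · 2^{1 − 21} = 38320568 · 1/1048576 = 4790071/131072.
Numerically: E[X] ≈ 36.545.

E[X] = C(44,7)·2^(1−C(7,2)) = 4790071/131072 ≈ 36.545.


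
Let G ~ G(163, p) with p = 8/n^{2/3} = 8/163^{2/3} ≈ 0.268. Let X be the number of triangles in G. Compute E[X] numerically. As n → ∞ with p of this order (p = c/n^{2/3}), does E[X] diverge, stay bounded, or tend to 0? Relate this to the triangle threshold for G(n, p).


Number of potential triangles: C(163, 3) = 708561.
Each occurs with probability p³ ≈ (0.268)³ ≈ 1.92706e-02.
By linearity: E[X] = C(163, 3)·p³ ≈ 708561 · 1.92706e-02 ≈ 13654.380.
Since α = 2/3 < 1, p = c/n^{2/3} ≫ 1/n is above the triangle threshold p ~ 1/n. Asymptotically E[X] ~ (c³/6)·n^{3(1−α)} = (8³/6)·n^{1} → ∞; triangles are abundant w.h.p.

E[X] ≈ 13654.380; in regime p = Θ(1/n^{2/3}) E[X] diverges (above the triangle threshold p ~ 1/n).


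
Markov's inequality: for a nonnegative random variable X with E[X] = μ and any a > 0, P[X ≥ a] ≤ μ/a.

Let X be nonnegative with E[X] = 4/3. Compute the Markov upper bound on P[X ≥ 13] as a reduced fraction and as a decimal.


μ = E[X] = 4/3, a = 13.
Markov: P[X ≥ 13] ≤ μ/a = (4/3)/13 = 4/39.
Numerically: ≈ 0.102564.
(Since a = 13 > μ = 1.333333, the bound 4/39 is < 1 and informative.)

P[X ≥ 13] ≤ 4/39 ≈ 0.102564.


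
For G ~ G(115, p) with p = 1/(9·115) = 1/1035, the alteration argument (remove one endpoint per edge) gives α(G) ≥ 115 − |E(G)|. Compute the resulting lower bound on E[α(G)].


E[|E(G)|] = C(115, 2)·p = 6555 · (1/1035) = 19/3.
E[α(G)] ≥ n − E[|E(G)|] = 115 − 19/3 = 326/3.
Numerically: ≈ 108.667.
(This is only a lower bound; the true E[α(G)] may be larger.)

E[α(G)] ≥ 326/3 ≈ 108.667.


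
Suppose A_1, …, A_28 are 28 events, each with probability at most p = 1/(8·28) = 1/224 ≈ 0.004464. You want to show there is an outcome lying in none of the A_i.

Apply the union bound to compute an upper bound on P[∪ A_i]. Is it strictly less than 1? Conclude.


Union bound: P[∪_{i=1}^{28} A_i] ≤ Σ_i P[A_i] ≤ 28·p = 28·(1/224) = 1/8.
Numerically: 1/8 ≈ 0.125000.
Is 1/8 < 1? YES.
Since P[∪ A_i] ≤ 1/8 < 1, the complement has P[∩ A_i^c] ≥ 1 − 1/8 = 7/8 > 0, so some outcome avoids every A_i.

28·p = 1/8 ≈ 0.125000; existence CERTIFIED by the union bound.


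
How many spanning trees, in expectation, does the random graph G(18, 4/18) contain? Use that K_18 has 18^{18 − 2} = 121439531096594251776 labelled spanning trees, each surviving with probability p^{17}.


K_18 has 18^{18 − 2} = 121439531096594251776 labelled spanning trees.
For each such spanning tree H, let X_H = 1 if all 17 edges of H are present in G. Then P[X_H = 1] = p^{17} = (2/9)^{17} = 131072/16677181699666569.
By linearity of expectation: E[X] = Σ_H E[X_H] = 121439531096594251776 · p^{17} = 121439531096594251776 · 131072/16677181699666569 = 8589934592/9.
Numerically: E[X] ≈ 9.54437e+08.

E[X] = 121439531096594251776 · (2/9)^{17} = 8589934592/9 ≈ 9.54437e+08.


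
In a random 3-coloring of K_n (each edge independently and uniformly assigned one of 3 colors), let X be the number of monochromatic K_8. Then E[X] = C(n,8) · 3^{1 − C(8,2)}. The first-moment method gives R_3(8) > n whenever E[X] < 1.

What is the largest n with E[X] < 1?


We need C(n, 8) · 3^{1 − 28} < 1, i.e. C(n, 8) < 3^{28 − 1} = 7625597484987.
Check values of n near the boundary:
  n = 153: C(153, 8) = 6183023199255; 6183023199255 < 7625597484987? YES
  n = 154: C(154, 8) = 6521818990995; 6521818990995 < 7625597484987? YES
  n = 155: C(155, 8) = 6876747915675; 6876747915675 < 7625597484987? YES
  n = 156: C(156, 8) = 7248464019225; 7248464019225 < 7625597484987? YES
  n = 157: C(157, 8) = 7637643295425; 7637643295425 < 7625597484987? NO
The largest n with C(n, 8) < 7625597484987 is n = 156 (where E[X] = 805384891025/847288609443 ≈ 0.9505437). Hence R_3(8) > 156, i.e. R_3(8) ≥ 157.

Largest n = 156; hence R_3(8) > 156.


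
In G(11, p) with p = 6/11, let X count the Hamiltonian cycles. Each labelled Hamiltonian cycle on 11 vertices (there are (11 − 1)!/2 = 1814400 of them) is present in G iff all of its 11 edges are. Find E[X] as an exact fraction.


K_11 has (11 − 1)!/2 = 1814400 labelled Hamiltonian cycles.
For each such Hamiltonian cycle H, let X_H = 1 if all 11 edges of H are present in G. Then P[X_H = 1] = p^{11} = (6/11)^{11} = 362797056/285311670611.
Summing the indicators: E[X] = Σ_H E[X_H] = 1814400 · p^{11} = 1814400 · 362797056/285311670611 = 658258978406400/285311670611.
Numerically: E[X] ≈ 2307.

E[X] = 1814400 · (6/11)^{11} = 658258978406400/285311670611 ≈ 2307.


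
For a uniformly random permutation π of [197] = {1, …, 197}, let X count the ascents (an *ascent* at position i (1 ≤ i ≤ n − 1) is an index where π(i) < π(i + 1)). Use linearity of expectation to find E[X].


Write X = Σ X_I over i = 1, …, 196, with X_I the indicator of one ascent.
There are 196 indicators.
For each fixed i, the pair (π(i), π(i+1)) is a uniformly random ordered pair of distinct values from {1, …, 197}; by symmetry P[π(i) < π(i+1)] = 1/2.
By linearity: E[X] = 196 · (1/2) = (197 − 1) · (1/2) = 98 ≈ 98.00000.

E[X] = 98 = 98.00000.


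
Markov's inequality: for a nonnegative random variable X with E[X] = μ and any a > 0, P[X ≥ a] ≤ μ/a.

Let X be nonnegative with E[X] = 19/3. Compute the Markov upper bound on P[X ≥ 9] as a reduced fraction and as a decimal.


μ = E[X] = 19/3, a = 9.
Markov: P[X ≥ 9] ≤ μ/a = (19/3)/9 = 19/27.
Numerically: ≈ 0.70370.
(Since a = 9 > μ = 6.33333, the bound 19/27 is < 1 and informative.)

P[X ≥ 9] ≤ 19/27 ≈ 0.70370.


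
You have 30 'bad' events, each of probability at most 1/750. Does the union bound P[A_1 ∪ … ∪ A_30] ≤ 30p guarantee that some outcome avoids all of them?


Union bound: P[∪_{i=1}^{30} A_i] ≤ Σ_i P[A_i] ≤ 30·p = 30·(1/750) = 1/25.
Numerically: 1/25 ≈ 0.04000.
Is 1/25 < 1? YES.
Since P[∪ A_i] ≤ 1/25 < 1, the complement has P[∩ A_i^c] ≥ 1 − 1/25 = 24/25 > 0, so some outcome avoids every A_i.

30·p = 1/25 ≈ 0.04000; existence CERTIFIED by the union bound.


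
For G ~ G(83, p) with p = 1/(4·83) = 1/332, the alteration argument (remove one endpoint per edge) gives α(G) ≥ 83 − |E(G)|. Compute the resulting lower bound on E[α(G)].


E[|E(G)|] = C(83, 2)·p = 3403 · (1/332) = 41/4.
E[α(G)] ≥ n − E[|E(G)|] = 83 − 41/4 = 291/4.
Numerically: ≈ 72.750.
(This is only a lower bound; the true E[α(G)] may be larger.)

E[α(G)] ≥ 291/4 ≈ 72.750.


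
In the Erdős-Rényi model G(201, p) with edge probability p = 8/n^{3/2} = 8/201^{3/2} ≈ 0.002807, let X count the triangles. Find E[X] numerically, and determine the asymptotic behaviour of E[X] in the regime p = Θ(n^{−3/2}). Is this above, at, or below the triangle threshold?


Number of potential triangles: C(201, 3) = 1333300.
Each occurs with probability p³ ≈ (0.002807)³ ≈ 2.212523e-08.
By linearity: E[X] = C(201, 3)·p³ ≈ 1333300 · 2.212523e-08 ≈ 0.0295.
Since α = 3/2 > 1, p = c/n^{3/2} = o(1/n) is below the triangle threshold p ~ 1/n. Asymptotically E[X] ~ (c³/6)·n^{3(1−α)} = (8³/6)·n^{-1.5} → 0, so by Markov's inequality G has no triangles w.h.p.

E[X] ≈ 0.0295; in regime p = Θ(1/n^{3/2}) E[X] tends to 0 (below the triangle threshold p ~ 1/n).


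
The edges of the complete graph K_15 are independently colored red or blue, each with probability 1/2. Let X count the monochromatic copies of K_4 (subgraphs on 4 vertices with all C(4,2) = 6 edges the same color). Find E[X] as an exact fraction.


Let X = Σ_S X_S over the C(15, 4) = 1365 subsets S of size 4, where X_S = 1 if the K_4 on S is monochromatic.
For a fixed S, the K_4 on S has C(4, 2) = 6 edges. P[all 6 edges red] = (1/2)^6, and likewise for blue, so P[monochromatic] = 2·(1/2)^6 = 2^{1 − 6} = 1/32.
Summing: E[X] = C(15, 4) · 2^{1 − 6} = 1365 · 1/32 = 1365/32.
Numerically: E[X] ≈ 42.656250.

E[X] = C(15,4)·2^(1−C(4,2)) = 1365/32 ≈ 42.656250.


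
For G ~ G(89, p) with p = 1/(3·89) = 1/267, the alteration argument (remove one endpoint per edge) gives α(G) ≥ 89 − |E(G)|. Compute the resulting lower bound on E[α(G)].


E[|E(G)|] = C(89, 2)·p = 3916 · (1/267) = 44/3.
E[α(G)] ≥ n − E[|E(G)|] = 89 − 44/3 = 223/3.
Numerically: ≈ 74.333.
(This is only a lower bound; the true E[α(G)] may be larger.)

E[α(G)] ≥ 223/3 ≈ 74.333.


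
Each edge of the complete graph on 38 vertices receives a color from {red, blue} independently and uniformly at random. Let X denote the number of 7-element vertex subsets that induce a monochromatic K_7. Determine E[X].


Let X = Σ_S X_S over the C(38, 7) = 12620256 subsets S of size 7, where X_S = 1 if the K_7 on S is monochromatic.
For a fixed S, the K_7 on S has C(7, 2) = 21 edges. P[all 21 edges red] = (1/2)^21, and likewise for blue, so P[monochromatic] = 2·(1/2)^21 = 2^{1 − 21} = 1/1048576.
By linearity: E[X] = C(38, 7) · 2^{1 − 21} = 12620256 · 1/1048576 = 394383/32768.
Numerically: E[X] ≈ 12.036.

E[X] = C(38,7)·2^(1−C(7,2)) = 394383/32768 ≈ 12.036.


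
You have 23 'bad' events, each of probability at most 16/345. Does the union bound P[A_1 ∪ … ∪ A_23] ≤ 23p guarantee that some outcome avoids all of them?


Union bound: P[∪_{i=1}^{23} A_i] ≤ Σ_i P[A_i] ≤ 23·p = 23·(16/345) = 16/15.
Numerically: 16/15 ≈ 1.06667.
Is 16/15 < 1? NO.
Since the bound 16/15 is ≥ 1, the union bound is uninformative here; it does NOT by itself certify existence.

23·p = 16/15 ≈ 1.06667; existence NOT certified by the union bound.


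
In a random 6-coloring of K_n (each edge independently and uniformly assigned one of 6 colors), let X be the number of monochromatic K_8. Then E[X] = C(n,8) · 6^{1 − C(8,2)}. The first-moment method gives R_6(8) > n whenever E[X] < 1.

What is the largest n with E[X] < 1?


We need C(n, 8) · 6^{1 − 28} < 1, i.e. C(n, 8) < 6^{28 − 1} = 1023490369077469249536.
Check values of n near the boundary:
  n = 1591: C(1591, 8) = 1000427749141189953870; 1000427749141189953870 < 1023490369077469249536? YES
  n = 1592: C(1592, 8) = 1005480414540892933435; 1005480414540892933435 < 1023490369077469249536? YES
  n = 1593: C(1593, 8) = 1010555394551193970323; 1010555394551193970323 < 1023490369077469249536? YES
  n = 1594: C(1594, 8) = 1015652773590544255167; 1015652773590544255167 < 1023490369077469249536? YES
  n = 1595: C(1595, 8) = 1020772636343363633895; 1020772636343363633895 < 1023490369077469249536? YES
  n = 1596: C(1596, 8) = 1025915067760710553965; 1025915067760710553965 < 1023490369077469249536? NO
The largest n with C(n, 8) < 1023490369077469249536 is n = 1595 (where E[X] = 113419181815929292655/113721152119718805504 ≈ 0.997). Hence R_6(8) > 1595, i.e. R_6(8) ≥ 1596.

Largest n = 1595; hence R_6(8) > 1595.


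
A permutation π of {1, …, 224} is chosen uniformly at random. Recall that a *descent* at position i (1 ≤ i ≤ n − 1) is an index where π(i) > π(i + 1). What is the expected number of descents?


Write X = Σ X_I over i = 1, …, 223, with X_I the indicator of one descent.
There are 223 indicators.
For each fixed i, the pair (π(i), π(i+1)) is a uniformly random ordered pair of distinct values from {1, …, 224}; by symmetry P[π(i) > π(i+1)] = 1/2.
By linearity: E[X] = 223 · (1/2) = (224 − 1) · (1/2) = 223/2 ≈ 111.50000.

E[X] = 223/2 = 111.50000.


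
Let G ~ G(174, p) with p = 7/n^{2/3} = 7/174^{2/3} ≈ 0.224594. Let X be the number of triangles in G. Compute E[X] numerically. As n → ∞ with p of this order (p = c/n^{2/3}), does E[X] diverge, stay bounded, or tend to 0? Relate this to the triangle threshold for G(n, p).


Number of potential triangles: C(174, 3) = 862924.
Each occurs with probability p³ ≈ (0.224594)³ ≈ 1.13291056e-02.
By linearity: E[X] = C(174, 3)·p³ ≈ 862924 · 1.13291056e-02 ≈ 9776.157088.
Since α = 2/3 < 1, p = c/n^{2/3} ≫ 1/n is above the triangle threshold p ~ 1/n. Asymptotically E[X] ~ (c³/6)·n^{3(1−α)} = (7³/6)·n^{1} → ∞; triangles are abundant w.h.p.

E[X] ≈ 9776.157088; in regime p = Θ(1/n^{2/3}) E[X] diverges (above the triangle threshold p ~ 1/n).


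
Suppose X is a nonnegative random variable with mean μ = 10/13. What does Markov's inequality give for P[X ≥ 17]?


μ = E[X] = 10/13, a = 17.
Markov: P[X ≥ 17] ≤ μ/a = (10/13)/17 = 10/221.
Numerically: ≈ 0.04525.
(Since a = 17 > μ = 0.76923, the bound 10/221 is < 1 and informative.)

P[X ≥ 17] ≤ 10/221 ≈ 0.04525.


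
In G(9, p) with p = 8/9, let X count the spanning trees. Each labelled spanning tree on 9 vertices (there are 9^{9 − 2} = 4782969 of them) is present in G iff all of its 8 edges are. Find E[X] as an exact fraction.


K_9 has 9^{9 − 2} = 4782969 labelled spanning trees.
For each such spanning tree H, let X_H = 1 if all 8 edges of H are present in G. Then P[X_H = 1] = p^{8} = (8/9)^{8} = 16777216/43046721.
Summing the indicators: E[X] = Σ_H E[X_H] = 4782969 · p^{8} = 4782969 · 16777216/43046721 = 16777216/9.
Numerically: E[X] ≈ 1.8641e+06.

E[X] = 4782969 · (8/9)^{8} = 16777216/9 ≈ 1.8641e+06.


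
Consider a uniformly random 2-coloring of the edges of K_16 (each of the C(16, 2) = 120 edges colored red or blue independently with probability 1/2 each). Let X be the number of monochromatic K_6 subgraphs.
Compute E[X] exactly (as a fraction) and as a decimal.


Let X = Σ_S X_S over the C(16, 6) = 8008 subsets S of size 6, where X_S = 1 if the K_6 on S is monochromatic.
For a fixed S, the K_6 on S has C(6, 2) = 15 edges. P[all 15 edges red] = (1/2)^15, and likewise for blue, so P[monochromatic] = 2·(1/2)^15 = 2^{1 − 15} = 1/16384.
By linearity of expectation: E[X] = C(16, 6) · 2^{1 − 15} = 8008 · 1/16384 = 1001/2048.
Numerically: E[X] ≈ 0.489.

E[X] = C(16,6)·2^(1−C(6,2)) = 1001/2048 ≈ 0.489.


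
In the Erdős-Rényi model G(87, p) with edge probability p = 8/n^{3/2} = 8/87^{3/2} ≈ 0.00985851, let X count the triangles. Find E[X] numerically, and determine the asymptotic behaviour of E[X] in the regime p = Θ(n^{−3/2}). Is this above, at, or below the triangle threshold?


Number of potential triangles: C(87, 3) = 105995.
Each occurs with probability p³ ≈ (0.00985851)³ ≈ 9.58149603e-07.
By linearity: E[X] = C(87, 3)·p³ ≈ 105995 · 9.58149603e-07 ≈ 0.101559.
Since α = 3/2 > 1, p = c/n^{3/2} = o(1/n) is below the triangle threshold p ~ 1/n. Asymptotically E[X] ~ (c³/6)·n^{3(1−α)} = (8³/6)·n^{-1.5} → 0, so by Markov's inequality G has no triangles w.h.p.

E[X] ≈ 0.101559; in regime p = Θ(1/n^{3/2}) E[X] tends to 0 (below the triangle threshold p ~ 1/n).


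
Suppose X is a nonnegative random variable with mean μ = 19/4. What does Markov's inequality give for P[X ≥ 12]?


μ = E[X] = 19/4, a = 12.
Markov: P[X ≥ 12] ≤ μ/a = (19/4)/12 = 19/48.
Numerically: ≈ 0.39583.
(Since a = 12 > μ = 4.75000, the bound 19/48 is < 1 and informative.)

P[X ≥ 12] ≤ 19/48 ≈ 0.39583.


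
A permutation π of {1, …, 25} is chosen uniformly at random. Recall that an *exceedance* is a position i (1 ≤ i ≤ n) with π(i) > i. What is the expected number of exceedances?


Write X = Σ_{i=1}^{25} X_i, where X_i = 1_{π(i) > i}.
For each fixed i, π(i) is uniform over {1, …, 25} (marginal of a uniform permutation), so P[π(i) > i] = (n − i)/n. Summing: Σ_{i=1}^{25} (n − i)/n = (0 + 1 + … + 24)/25 = 25(25 − 1)/(2·25) = (25 − 1)/2.
Hence E[X] = Σ_{i=1}^{25} (25 − i)/25 = 12 ≈ 12.00000.

E[X] = 12 = 12.00000.


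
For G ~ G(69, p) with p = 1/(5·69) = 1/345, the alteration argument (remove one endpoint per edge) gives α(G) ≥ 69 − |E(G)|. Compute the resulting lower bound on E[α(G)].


E[|E(G)|] = C(69, 2)·p = 2346 · (1/345) = 34/5.
E[α(G)] ≥ n − E[|E(G)|] = 69 − 34/5 = 311/5.
Numerically: ≈ 62.200000.
(This is only a lower bound; the true E[α(G)] may be larger.)

E[α(G)] ≥ 311/5 ≈ 62.200000.


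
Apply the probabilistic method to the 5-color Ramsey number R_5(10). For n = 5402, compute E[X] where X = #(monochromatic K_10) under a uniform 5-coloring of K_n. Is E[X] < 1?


E[X] = C(5402, 10) · 5^{1 − 45} = 5783128765113072203495407534935 · 5^{−44} = 5783128765113072203495407534935/5684341886080801486968994140625.
As a reduced fraction: E[X] = 1156625753022614440699081506987/1136868377216160297393798828125 ≈ 1.0174.
Is E[X] < 1? NO.
Since E[X] ≥ 1, the first-moment bound is inconclusive at n = 5402; it does NOT by itself certify R_5(10) > 5402.

E[X] = 1156625753022614440699081506987/1136868377216160297393798828125 ≈ 1.0174; E[X] ≥ 1; first-moment method inconclusive here.


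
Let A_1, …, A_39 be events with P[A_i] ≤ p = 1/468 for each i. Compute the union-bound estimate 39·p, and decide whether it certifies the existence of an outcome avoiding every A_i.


Union bound: P[∪_{i=1}^{39} A_i] ≤ Σ_i P[A_i] ≤ 39·p = 39·(1/468) = 1/12.
Numerically: 1/12 ≈ 0.0833333.
Is 1/12 < 1? YES.
Since P[∪ A_i] ≤ 1/12 < 1, the complement has P[∩ A_i^c] ≥ 1 − 1/12 = 11/12 > 0, so some outcome avoids every A_i.

39·p = 1/12 ≈ 0.0833333; existence CERTIFIED by the union bound.


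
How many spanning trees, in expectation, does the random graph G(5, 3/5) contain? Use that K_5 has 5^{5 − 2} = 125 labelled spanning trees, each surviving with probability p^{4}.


K_5 has 5^{5 − 2} = 125 labelled spanning trees.
For each such spanning tree H, let X_H = 1 if all 4 edges of H are present in G. Then P[X_H = 1] = p^{4} = (3/5)^{4} = 81/625.
Summing the indicators: E[X] = Σ_H E[X_H] = 125 · p^{4} = 125 · 81/625 = 81/5.
Numerically: E[X] ≈ 16.2.

E[X] = 125 · (3/5)^{4} = 81/5 ≈ 16.2.


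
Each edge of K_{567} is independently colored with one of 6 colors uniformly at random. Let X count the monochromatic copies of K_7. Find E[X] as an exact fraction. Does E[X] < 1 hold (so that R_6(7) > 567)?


E[X] = C(567, 7) · 6^{1 − 21} = 3601671315933933 · 6^{−20} = 3601671315933933/3656158440062976.
As a reduced fraction: E[X] = 44465077974493/45137758519296 ≈ 0.985.
Is E[X] < 1? YES.
Since E[X] < 1, there exists a 6-coloring of K_{567} with no monochromatic K_7; hence R_6(7) > 567.

E[X] = 44465077974493/45137758519296 ≈ 0.985; E[X] < 1, so R_6(7) > 567.


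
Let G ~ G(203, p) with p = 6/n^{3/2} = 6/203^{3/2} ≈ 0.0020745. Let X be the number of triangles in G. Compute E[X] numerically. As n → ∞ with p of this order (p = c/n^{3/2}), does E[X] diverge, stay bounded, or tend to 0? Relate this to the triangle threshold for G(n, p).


Number of potential triangles: C(203, 3) = 1373701.
Each occurs with probability p³ ≈ (0.0020745)³ ≈ 8.9273298e-09.
By linearity: E[X] = C(203, 3)·p³ ≈ 1373701 · 8.9273298e-09 ≈ 0.01226.
Since α = 3/2 > 1, p = c/n^{3/2} = o(1/n) is below the triangle threshold p ~ 1/n. Asymptotically E[X] ~ (c³/6)·n^{3(1−α)} = (6³/6)·n^{-1.5} → 0, so by Markov's inequality G has no triangles w.h.p.

E[X] ≈ 0.01226; in regime p = Θ(1/n^{3/2}) E[X] tends to 0 (below the triangle threshold p ~ 1/n).


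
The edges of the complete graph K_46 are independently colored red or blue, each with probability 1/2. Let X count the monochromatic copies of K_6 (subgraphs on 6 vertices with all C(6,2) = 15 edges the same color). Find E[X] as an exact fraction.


Let X = Σ_S X_S over the C(46, 6) = 9366819 subsets S of size 6, where X_S = 1 if the K_6 on S is monochromatic.
For a fixed S, the K_6 on S has C(6, 2) = 15 edges. P[all 15 edges red] = (1/2)^15, and likewise for blue, so P[monochromatic] = 2·(1/2)^15 = 2^{1 − 15} = 1/16384.
By linearity: E[X] = C(46, 6) · 2^{1 − 15} = 9366819 · 1/16384 = 9366819/16384.
Numerically: E[X] ≈ 571.705261.

E[X] = C(46,6)·2^(1−C(6,2)) = 9366819/16384 ≈ 571.705261.


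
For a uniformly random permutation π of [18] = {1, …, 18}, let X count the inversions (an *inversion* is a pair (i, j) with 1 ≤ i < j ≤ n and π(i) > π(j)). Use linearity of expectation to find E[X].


Write X = Σ X_I over the C(18, 2) = 153 pairs i < j, with X_I the indicator of one inversion.
There are 153 indicators.
For each fixed pair i < j, the values π(i) and π(j) are two distinct elements of {1, …, 18} in uniformly random order; by symmetry P[π(i) > π(j)] = 1/2.
By linearity: E[X] = 153 · (1/2) = C(18, 2) · (1/2) = 153/2 = 153/2 ≈ 76.500000.

E[X] = 153/2 = 76.500000.


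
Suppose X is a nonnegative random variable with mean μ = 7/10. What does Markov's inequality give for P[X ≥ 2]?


μ = E[X] = 7/10, a = 2.
Markov: P[X ≥ 2] ≤ μ/a = (7/10)/2 = 7/20.
Numerically: ≈ 0.35000.
(Since a = 2 > μ = 0.70000, the bound 7/20 is < 1 and informative.)

P[X ≥ 2] ≤ 7/20 ≈ 0.35000.


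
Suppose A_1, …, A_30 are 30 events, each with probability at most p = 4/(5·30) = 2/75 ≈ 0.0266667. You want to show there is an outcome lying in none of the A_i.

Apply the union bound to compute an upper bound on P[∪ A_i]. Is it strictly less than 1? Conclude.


Union bound: P[∪_{i=1}^{30} A_i] ≤ Σ_i P[A_i] ≤ 30·p = 30·(2/75) = 4/5.
Numerically: 4/5 ≈ 0.8000000.
Is 4/5 < 1? YES.
Since P[∪ A_i] ≤ 4/5 < 1, the complement has P[∩ A_i^c] ≥ 1 − 4/5 = 1/5 > 0, so some outcome avoids every A_i.

30·p = 4/5 ≈ 0.8000000; existence CERTIFIED by the union bound.


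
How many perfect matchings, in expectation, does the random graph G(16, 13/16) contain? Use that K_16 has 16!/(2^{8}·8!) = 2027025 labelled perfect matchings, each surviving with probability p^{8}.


K_16 has 16!/(2^{8}·8!) = 2027025 labelled perfect matchings.
For each such perfect matching H, let X_H = 1 if all 8 edges of H are present in G. Then P[X_H = 1] = p^{8} = (13/16)^{8} = 815730721/4294967296.
Summing the indicators: E[X] = Σ_H E[X_H] = 2027025 · p^{8} = 2027025 · 815730721/4294967296 = 1653506564735025/4294967296.
Numerically: E[X] ≈ 3.8499e+05.

E[X] = 2027025 · (13/16)^{8} = 1653506564735025/4294967296 ≈ 3.8499e+05.


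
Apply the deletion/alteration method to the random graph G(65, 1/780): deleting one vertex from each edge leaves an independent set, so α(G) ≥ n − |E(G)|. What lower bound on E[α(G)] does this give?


E[|E(G)|] = C(65, 2)·p = 2080 · (1/780) = 8/3.
E[α(G)] ≥ n − E[|E(G)|] = 65 − 8/3 = 187/3.
Numerically: ≈ 62.333333.
(This is only a lower bound; the true E[α(G)] may be larger.)

E[α(G)] ≥ 187/3 ≈ 62.333333.


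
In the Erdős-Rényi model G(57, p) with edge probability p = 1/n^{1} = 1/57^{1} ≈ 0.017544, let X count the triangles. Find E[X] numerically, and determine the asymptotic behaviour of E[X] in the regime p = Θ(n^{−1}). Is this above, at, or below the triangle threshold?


Number of potential triangles: C(57, 3) = 29260.
Each occurs with probability p³ ≈ (0.017544)³ ≈ 5.3997721e-06.
By linearity: E[X] = C(57, 3)·p³ ≈ 29260 · 5.3997721e-06 ≈ 0.15800.
Here α = 1, so p = 1/n is exactly at the triangle threshold p ~ 1/n. Asymptotically E[X] → c³/6 = 1³/6 = 1/6 ≈ 0.16667, a bounded constant. In this regime the triangle count is asymptotically Poisson(c³/6).

E[X] ≈ 0.15800; in regime p = Θ(1/n^{1}) E[X] stays bounded (at the triangle threshold p ~ 1/n).


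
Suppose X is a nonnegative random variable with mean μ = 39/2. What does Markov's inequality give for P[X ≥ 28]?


μ = E[X] = 39/2, a = 28.
Markov: P[X ≥ 28] ≤ μ/a = (39/2)/28 = 39/56.
Numerically: ≈ 0.696.
(Since a = 28 > μ = 19.500, the bound 39/56 is < 1 and informative.)

P[X ≥ 28] ≤ 39/56 ≈ 0.696.


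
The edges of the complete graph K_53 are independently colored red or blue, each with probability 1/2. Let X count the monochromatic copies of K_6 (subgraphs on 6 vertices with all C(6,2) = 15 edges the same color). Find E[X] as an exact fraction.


Let X = Σ_S X_S over the C(53, 6) = 22957480 subsets S of size 6, where X_S = 1 if the K_6 on S is monochromatic.
For a fixed S, the K_6 on S has C(6, 2) = 15 edges. P[all 15 edges red] = (1/2)^15, and likewise for blue, so P[monochromatic] = 2·(1/2)^15 = 2^{1 − 15} = 1/16384.
Summing: E[X] = C(53, 6) · 2^{1 − 15} = 22957480 · 1/16384 = 2869685/2048.
Numerically: E[X] ≈ 1401.2134.

E[X] = C(53,6)·2^(1−C(6,2)) = 2869685/2048 ≈ 1401.2134.
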